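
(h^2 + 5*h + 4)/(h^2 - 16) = (h + 1)/(h - 4)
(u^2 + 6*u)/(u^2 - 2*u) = (u + 6)/(u - 2)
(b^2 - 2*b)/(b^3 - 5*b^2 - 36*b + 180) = b*(b - 2)/(b^3 - 5*b^2 - 36*b + 180)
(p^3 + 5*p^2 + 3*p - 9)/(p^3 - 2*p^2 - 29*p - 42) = (p^2 + 2*p - 3)/(p^2 - 5*p - 14)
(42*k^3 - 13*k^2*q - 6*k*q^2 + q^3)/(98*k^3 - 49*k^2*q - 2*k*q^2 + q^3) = (3*k + q)/(7*k + q)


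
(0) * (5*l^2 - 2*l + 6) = 0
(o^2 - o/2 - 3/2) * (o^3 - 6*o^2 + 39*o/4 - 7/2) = o^5 - 13*o^4/2 + 45*o^3/4 + 5*o^2/8 - 103*o/8 + 21/4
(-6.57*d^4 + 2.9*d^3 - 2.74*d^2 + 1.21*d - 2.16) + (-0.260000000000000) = -6.57*d^4 + 2.9*d^3 - 2.74*d^2 + 1.21*d - 2.42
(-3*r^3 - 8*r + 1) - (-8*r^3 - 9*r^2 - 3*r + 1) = 5*r^3 + 9*r^2 - 5*r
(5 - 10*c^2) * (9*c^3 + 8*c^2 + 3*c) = -90*c^5 - 80*c^4 + 15*c^3 + 40*c^2 + 15*c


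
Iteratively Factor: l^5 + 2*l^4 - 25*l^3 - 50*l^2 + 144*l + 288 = (l - 3)*(l^4 + 5*l^3 - 10*l^2 - 80*l - 96) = (l - 4)*(l - 3)*(l^3 + 9*l^2 + 26*l + 24) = (l - 4)*(l - 3)*(l + 4)*(l^2 + 5*l + 6) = (l - 4)*(l - 3)*(l + 2)*(l + 4)*(l + 3)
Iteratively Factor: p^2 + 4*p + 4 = (p + 2)*(p + 2)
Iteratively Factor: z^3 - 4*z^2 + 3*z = (z - 3)*(z^2 - z) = (z - 3)*(z - 1)*(z)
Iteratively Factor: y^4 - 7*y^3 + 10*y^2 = (y)*(y^3 - 7*y^2 + 10*y) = y*(y - 5)*(y^2 - 2*y) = y*(y - 5)*(y - 2)*(y)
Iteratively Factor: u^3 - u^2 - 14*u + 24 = (u + 4)*(u^2 - 5*u + 6) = (u - 2)*(u + 4)*(u - 3)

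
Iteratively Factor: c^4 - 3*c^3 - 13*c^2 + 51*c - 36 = (c - 3)*(c^3 - 13*c + 12) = (c - 3)*(c - 1)*(c^2 + c - 12) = (c - 3)*(c - 1)*(c + 4)*(c - 3)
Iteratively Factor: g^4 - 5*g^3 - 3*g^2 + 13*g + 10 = (g - 2)*(g^3 - 3*g^2 - 9*g - 5) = (g - 2)*(g + 1)*(g^2 - 4*g - 5) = (g - 5)*(g - 2)*(g + 1)*(g + 1)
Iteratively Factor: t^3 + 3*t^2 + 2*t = (t)*(t^2 + 3*t + 2) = t*(t + 1)*(t + 2)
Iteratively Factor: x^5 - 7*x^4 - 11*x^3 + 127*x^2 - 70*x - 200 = (x + 4)*(x^4 - 11*x^3 + 33*x^2 - 5*x - 50) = (x - 5)*(x + 4)*(x^3 - 6*x^2 + 3*x + 10) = (x - 5)^2*(x + 4)*(x^2 - x - 2) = (x - 5)^2*(x + 1)*(x + 4)*(x - 2)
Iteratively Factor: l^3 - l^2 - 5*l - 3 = (l + 1)*(l^2 - 2*l - 3) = (l + 1)^2*(l - 3)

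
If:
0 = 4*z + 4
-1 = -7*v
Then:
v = 1/7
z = -1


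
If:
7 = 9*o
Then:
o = 7/9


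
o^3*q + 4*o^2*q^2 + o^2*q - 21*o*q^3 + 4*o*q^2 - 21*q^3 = (o - 3*q)*(o + 7*q)*(o*q + q)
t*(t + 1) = t^2 + t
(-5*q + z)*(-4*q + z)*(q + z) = 20*q^3 + 11*q^2*z - 8*q*z^2 + z^3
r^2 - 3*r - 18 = (r - 6)*(r + 3)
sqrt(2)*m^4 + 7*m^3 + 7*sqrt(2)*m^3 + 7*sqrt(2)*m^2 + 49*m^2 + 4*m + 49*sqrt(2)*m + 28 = (m + 7)*(m + sqrt(2))*(m + 2*sqrt(2))*(sqrt(2)*m + 1)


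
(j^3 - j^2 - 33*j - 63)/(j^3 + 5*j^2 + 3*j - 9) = (j - 7)/(j - 1)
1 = 1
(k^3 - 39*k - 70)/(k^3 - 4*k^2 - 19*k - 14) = (k + 5)/(k + 1)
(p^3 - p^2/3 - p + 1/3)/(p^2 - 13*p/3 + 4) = (3*p^3 - p^2 - 3*p + 1)/(3*p^2 - 13*p + 12)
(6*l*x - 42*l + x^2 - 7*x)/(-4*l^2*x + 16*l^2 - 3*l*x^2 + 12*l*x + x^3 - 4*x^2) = (-6*l*x + 42*l - x^2 + 7*x)/(4*l^2*x - 16*l^2 + 3*l*x^2 - 12*l*x - x^3 + 4*x^2)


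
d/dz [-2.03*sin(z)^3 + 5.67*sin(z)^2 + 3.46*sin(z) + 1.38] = (-6.09*sin(z)^2 + 11.34*sin(z) + 3.46)*cos(z)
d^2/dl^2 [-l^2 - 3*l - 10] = -2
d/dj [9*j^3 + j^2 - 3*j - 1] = 27*j^2 + 2*j - 3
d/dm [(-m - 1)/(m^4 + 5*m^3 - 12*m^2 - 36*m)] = (3*m^4 + 14*m^3 + 3*m^2 - 24*m - 36)/(m^2*(m^6 + 10*m^5 + m^4 - 192*m^3 - 216*m^2 + 864*m + 1296))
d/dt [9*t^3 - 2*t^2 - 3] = t*(27*t - 4)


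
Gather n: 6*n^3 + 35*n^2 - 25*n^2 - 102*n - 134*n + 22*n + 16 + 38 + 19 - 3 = 6*n^3 + 10*n^2 - 214*n + 70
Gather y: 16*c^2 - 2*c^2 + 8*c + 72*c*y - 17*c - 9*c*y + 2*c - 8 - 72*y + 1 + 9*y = 14*c^2 - 7*c + y*(63*c - 63) - 7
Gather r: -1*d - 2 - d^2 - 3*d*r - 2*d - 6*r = -d^2 - 3*d + r*(-3*d - 6) - 2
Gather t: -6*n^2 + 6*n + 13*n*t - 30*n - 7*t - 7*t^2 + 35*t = -6*n^2 - 24*n - 7*t^2 + t*(13*n + 28)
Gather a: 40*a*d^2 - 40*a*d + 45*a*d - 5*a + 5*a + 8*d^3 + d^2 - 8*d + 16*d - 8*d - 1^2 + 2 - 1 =a*(40*d^2 + 5*d) + 8*d^3 + d^2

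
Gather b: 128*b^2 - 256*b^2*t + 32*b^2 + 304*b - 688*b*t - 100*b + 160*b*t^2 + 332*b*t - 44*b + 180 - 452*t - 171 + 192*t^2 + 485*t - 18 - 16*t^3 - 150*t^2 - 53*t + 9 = b^2*(160 - 256*t) + b*(160*t^2 - 356*t + 160) - 16*t^3 + 42*t^2 - 20*t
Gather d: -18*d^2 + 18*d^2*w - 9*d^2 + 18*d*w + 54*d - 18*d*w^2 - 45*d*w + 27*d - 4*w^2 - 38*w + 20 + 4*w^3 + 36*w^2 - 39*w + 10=d^2*(18*w - 27) + d*(-18*w^2 - 27*w + 81) + 4*w^3 + 32*w^2 - 77*w + 30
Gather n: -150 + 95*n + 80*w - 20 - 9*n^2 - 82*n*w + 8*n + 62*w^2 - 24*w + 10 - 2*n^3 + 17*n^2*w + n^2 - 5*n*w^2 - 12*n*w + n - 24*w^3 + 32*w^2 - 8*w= -2*n^3 + n^2*(17*w - 8) + n*(-5*w^2 - 94*w + 104) - 24*w^3 + 94*w^2 + 48*w - 160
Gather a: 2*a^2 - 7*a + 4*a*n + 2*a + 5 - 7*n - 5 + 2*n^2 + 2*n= 2*a^2 + a*(4*n - 5) + 2*n^2 - 5*n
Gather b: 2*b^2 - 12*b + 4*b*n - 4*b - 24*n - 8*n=2*b^2 + b*(4*n - 16) - 32*n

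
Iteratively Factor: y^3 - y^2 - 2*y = (y + 1)*(y^2 - 2*y) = y*(y + 1)*(y - 2)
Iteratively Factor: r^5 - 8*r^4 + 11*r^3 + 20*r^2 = (r + 1)*(r^4 - 9*r^3 + 20*r^2) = r*(r + 1)*(r^3 - 9*r^2 + 20*r) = r^2*(r + 1)*(r^2 - 9*r + 20) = r^2*(r - 4)*(r + 1)*(r - 5)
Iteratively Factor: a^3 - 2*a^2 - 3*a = (a + 1)*(a^2 - 3*a) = (a - 3)*(a + 1)*(a)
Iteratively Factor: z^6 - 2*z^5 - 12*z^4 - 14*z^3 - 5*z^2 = (z + 1)*(z^5 - 3*z^4 - 9*z^3 - 5*z^2) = z*(z + 1)*(z^4 - 3*z^3 - 9*z^2 - 5*z) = z*(z - 5)*(z + 1)*(z^3 + 2*z^2 + z) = z^2*(z - 5)*(z + 1)*(z^2 + 2*z + 1) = z^2*(z - 5)*(z + 1)^2*(z + 1)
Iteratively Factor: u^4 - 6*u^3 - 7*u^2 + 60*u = (u + 3)*(u^3 - 9*u^2 + 20*u) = u*(u + 3)*(u^2 - 9*u + 20) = u*(u - 5)*(u + 3)*(u - 4)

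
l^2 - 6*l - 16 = (l - 8)*(l + 2)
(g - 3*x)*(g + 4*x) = g^2 + g*x - 12*x^2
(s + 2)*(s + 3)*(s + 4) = s^3 + 9*s^2 + 26*s + 24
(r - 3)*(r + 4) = r^2 + r - 12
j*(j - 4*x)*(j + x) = j^3 - 3*j^2*x - 4*j*x^2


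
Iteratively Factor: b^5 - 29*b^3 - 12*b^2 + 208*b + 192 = (b + 4)*(b^4 - 4*b^3 - 13*b^2 + 40*b + 48) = (b + 3)*(b + 4)*(b^3 - 7*b^2 + 8*b + 16) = (b + 1)*(b + 3)*(b + 4)*(b^2 - 8*b + 16) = (b - 4)*(b + 1)*(b + 3)*(b + 4)*(b - 4)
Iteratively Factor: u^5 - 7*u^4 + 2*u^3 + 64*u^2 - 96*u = (u - 4)*(u^4 - 3*u^3 - 10*u^2 + 24*u) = (u - 4)*(u - 2)*(u^3 - u^2 - 12*u) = u*(u - 4)*(u - 2)*(u^2 - u - 12) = u*(u - 4)*(u - 2)*(u + 3)*(u - 4)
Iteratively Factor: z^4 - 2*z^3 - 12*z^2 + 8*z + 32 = (z - 4)*(z^3 + 2*z^2 - 4*z - 8) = (z - 4)*(z + 2)*(z^2 - 4) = (z - 4)*(z + 2)^2*(z - 2)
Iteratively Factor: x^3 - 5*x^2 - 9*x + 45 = (x - 5)*(x^2 - 9) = (x - 5)*(x + 3)*(x - 3)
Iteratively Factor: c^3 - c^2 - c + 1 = (c - 1)*(c^2 - 1) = (c - 1)^2*(c + 1)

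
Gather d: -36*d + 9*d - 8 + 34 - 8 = 18 - 27*d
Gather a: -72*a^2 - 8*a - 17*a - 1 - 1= -72*a^2 - 25*a - 2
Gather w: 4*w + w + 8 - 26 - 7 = 5*w - 25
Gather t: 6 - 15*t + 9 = 15 - 15*t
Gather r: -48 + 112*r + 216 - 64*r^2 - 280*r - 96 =-64*r^2 - 168*r + 72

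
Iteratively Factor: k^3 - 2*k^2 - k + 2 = (k - 1)*(k^2 - k - 2) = (k - 1)*(k + 1)*(k - 2)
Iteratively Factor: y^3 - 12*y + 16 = (y - 2)*(y^2 + 2*y - 8) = (y - 2)^2*(y + 4)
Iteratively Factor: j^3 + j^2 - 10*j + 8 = (j - 1)*(j^2 + 2*j - 8) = (j - 2)*(j - 1)*(j + 4)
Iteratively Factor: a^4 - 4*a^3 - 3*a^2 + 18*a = (a - 3)*(a^3 - a^2 - 6*a) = a*(a - 3)*(a^2 - a - 6) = a*(a - 3)^2*(a + 2)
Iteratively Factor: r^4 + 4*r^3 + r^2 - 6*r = (r + 2)*(r^3 + 2*r^2 - 3*r) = (r + 2)*(r + 3)*(r^2 - r) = r*(r + 2)*(r + 3)*(r - 1)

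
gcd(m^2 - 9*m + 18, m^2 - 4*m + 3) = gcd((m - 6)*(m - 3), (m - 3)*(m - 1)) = m - 3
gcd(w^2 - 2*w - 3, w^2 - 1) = w + 1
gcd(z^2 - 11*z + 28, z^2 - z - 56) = 1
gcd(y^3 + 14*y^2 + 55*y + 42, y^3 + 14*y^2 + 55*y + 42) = y^3 + 14*y^2 + 55*y + 42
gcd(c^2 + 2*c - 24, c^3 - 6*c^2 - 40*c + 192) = c^2 + 2*c - 24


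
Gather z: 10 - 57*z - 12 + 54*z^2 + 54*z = 54*z^2 - 3*z - 2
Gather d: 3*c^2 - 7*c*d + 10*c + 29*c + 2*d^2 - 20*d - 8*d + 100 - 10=3*c^2 + 39*c + 2*d^2 + d*(-7*c - 28) + 90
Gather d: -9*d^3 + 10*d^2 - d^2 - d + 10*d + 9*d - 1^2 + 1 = -9*d^3 + 9*d^2 + 18*d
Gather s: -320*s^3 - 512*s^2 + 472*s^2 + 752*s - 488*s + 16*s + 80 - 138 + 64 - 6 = -320*s^3 - 40*s^2 + 280*s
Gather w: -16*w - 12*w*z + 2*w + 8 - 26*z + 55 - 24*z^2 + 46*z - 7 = w*(-12*z - 14) - 24*z^2 + 20*z + 56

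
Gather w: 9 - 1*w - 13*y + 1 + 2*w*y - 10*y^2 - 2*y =w*(2*y - 1) - 10*y^2 - 15*y + 10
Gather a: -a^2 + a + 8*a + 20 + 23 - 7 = -a^2 + 9*a + 36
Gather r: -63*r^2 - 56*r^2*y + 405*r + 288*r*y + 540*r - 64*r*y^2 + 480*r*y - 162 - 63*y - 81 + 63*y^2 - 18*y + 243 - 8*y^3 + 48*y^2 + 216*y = r^2*(-56*y - 63) + r*(-64*y^2 + 768*y + 945) - 8*y^3 + 111*y^2 + 135*y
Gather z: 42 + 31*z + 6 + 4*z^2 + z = 4*z^2 + 32*z + 48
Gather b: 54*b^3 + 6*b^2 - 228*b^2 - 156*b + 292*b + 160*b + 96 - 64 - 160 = 54*b^3 - 222*b^2 + 296*b - 128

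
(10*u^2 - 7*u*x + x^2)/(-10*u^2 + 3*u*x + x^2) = (-5*u + x)/(5*u + x)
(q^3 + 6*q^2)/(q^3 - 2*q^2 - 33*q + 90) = q^2/(q^2 - 8*q + 15)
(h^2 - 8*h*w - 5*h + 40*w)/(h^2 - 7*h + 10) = (h - 8*w)/(h - 2)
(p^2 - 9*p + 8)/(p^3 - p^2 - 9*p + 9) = (p - 8)/(p^2 - 9)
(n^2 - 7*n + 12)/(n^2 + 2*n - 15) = (n - 4)/(n + 5)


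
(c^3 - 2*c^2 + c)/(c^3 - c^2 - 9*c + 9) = c*(c - 1)/(c^2 - 9)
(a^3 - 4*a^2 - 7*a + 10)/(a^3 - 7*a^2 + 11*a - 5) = (a + 2)/(a - 1)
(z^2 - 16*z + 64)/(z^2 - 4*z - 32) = (z - 8)/(z + 4)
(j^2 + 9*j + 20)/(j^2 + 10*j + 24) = (j + 5)/(j + 6)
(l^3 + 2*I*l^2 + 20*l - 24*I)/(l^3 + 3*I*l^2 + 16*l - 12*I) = (l - 2*I)/(l - I)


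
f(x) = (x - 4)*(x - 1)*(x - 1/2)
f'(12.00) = 306.50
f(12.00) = 1012.00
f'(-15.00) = 846.50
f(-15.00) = -4712.00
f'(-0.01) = 6.61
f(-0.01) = -2.07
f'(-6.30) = 194.87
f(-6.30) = -511.29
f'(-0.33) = 10.46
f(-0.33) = -4.78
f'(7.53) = 93.77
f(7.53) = 162.05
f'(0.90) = -0.97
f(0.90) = 0.12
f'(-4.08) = 101.32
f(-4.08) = -187.99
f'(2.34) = -2.81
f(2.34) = -4.09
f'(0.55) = 1.36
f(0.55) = 0.08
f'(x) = (x - 4)*(x - 1) + (x - 4)*(x - 1/2) + (x - 1)*(x - 1/2)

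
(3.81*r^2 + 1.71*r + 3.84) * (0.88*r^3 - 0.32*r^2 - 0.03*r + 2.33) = 3.3528*r^5 + 0.2856*r^4 + 2.7177*r^3 + 7.5972*r^2 + 3.8691*r + 8.9472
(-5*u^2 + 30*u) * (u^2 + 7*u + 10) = -5*u^4 - 5*u^3 + 160*u^2 + 300*u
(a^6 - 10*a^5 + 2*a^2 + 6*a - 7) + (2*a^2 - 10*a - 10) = a^6 - 10*a^5 + 4*a^2 - 4*a - 17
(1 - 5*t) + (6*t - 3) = t - 2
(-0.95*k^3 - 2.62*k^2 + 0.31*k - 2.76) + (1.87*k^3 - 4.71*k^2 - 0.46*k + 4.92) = 0.92*k^3 - 7.33*k^2 - 0.15*k + 2.16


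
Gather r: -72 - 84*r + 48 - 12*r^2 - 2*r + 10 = -12*r^2 - 86*r - 14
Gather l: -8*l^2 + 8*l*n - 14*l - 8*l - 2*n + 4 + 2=-8*l^2 + l*(8*n - 22) - 2*n + 6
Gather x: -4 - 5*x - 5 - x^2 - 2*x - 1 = -x^2 - 7*x - 10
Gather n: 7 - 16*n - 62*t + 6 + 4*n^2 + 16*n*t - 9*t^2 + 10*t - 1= 4*n^2 + n*(16*t - 16) - 9*t^2 - 52*t + 12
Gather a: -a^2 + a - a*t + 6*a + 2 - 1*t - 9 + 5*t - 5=-a^2 + a*(7 - t) + 4*t - 12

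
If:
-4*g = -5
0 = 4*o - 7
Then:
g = 5/4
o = 7/4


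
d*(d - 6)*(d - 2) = d^3 - 8*d^2 + 12*d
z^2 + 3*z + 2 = (z + 1)*(z + 2)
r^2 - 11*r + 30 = (r - 6)*(r - 5)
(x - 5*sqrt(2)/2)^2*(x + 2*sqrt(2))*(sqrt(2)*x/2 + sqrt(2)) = sqrt(2)*x^4/2 - 3*x^3 + sqrt(2)*x^3 - 6*x^2 - 15*sqrt(2)*x^2/4 - 15*sqrt(2)*x/2 + 25*x + 50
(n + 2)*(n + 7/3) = n^2 + 13*n/3 + 14/3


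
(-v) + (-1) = -v - 1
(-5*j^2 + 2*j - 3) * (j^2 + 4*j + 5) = -5*j^4 - 18*j^3 - 20*j^2 - 2*j - 15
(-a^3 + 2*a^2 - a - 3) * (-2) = 2*a^3 - 4*a^2 + 2*a + 6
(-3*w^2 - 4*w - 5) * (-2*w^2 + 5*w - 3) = 6*w^4 - 7*w^3 - w^2 - 13*w + 15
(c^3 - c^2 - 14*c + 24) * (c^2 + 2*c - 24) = c^5 + c^4 - 40*c^3 + 20*c^2 + 384*c - 576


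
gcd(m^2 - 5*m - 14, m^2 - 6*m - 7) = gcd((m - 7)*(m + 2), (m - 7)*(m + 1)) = m - 7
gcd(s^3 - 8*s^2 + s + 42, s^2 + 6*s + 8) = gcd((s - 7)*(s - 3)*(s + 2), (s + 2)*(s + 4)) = s + 2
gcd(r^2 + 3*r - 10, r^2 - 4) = r - 2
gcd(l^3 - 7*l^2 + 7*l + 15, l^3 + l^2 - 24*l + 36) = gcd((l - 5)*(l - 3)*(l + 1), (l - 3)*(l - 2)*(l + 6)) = l - 3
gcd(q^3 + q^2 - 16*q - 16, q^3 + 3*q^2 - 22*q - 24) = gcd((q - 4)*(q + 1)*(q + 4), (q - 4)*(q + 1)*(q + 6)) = q^2 - 3*q - 4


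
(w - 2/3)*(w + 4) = w^2 + 10*w/3 - 8/3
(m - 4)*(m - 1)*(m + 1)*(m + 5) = m^4 + m^3 - 21*m^2 - m + 20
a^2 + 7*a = a*(a + 7)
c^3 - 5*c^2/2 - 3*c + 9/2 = (c - 3)*(c - 1)*(c + 3/2)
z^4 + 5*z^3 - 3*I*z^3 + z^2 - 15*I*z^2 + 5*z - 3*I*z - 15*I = (z + 5)*(z - 3*I)*(z - I)*(z + I)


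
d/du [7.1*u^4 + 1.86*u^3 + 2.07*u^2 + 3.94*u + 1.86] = 28.4*u^3 + 5.58*u^2 + 4.14*u + 3.94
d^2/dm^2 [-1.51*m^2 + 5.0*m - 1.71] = -3.02000000000000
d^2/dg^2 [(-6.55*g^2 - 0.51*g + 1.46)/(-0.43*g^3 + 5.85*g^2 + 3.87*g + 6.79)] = (2.42219*g^6 + 0.565793999999983*g^5 + 54.4622520000005*g^4 + 66.5254520000001*g^3 - 1828.39797*g^2 - 345.446382*g + 649.415096)/(0.079507*g^9 - 3.244995*g^8 + 42.000336*g^7 - 145.558128*g^6 - 275.521554*g^5 - 892.161486*g^4 - 920.819544*g^3 - 1114.206408*g^2 - 535.268601*g - 313.046839)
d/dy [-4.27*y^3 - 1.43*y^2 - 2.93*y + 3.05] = -12.81*y^2 - 2.86*y - 2.93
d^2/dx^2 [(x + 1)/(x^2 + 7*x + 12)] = 2*((x + 1)*(2*x + 7)^2 - (3*x + 8)*(x^2 + 7*x + 12))/(x^2 + 7*x + 12)^3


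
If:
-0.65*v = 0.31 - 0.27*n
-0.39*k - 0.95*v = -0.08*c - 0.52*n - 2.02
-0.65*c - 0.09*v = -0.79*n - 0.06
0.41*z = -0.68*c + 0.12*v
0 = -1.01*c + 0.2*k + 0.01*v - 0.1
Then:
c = 1.27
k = 6.91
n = 0.96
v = -0.08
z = -2.13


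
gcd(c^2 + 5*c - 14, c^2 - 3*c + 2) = c - 2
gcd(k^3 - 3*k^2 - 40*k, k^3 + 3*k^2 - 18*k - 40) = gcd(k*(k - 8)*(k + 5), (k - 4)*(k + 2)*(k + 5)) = k + 5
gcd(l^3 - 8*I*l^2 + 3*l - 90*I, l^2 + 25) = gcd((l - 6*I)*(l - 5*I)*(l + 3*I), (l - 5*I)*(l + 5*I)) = l - 5*I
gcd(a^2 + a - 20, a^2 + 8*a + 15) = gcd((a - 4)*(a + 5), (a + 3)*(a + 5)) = a + 5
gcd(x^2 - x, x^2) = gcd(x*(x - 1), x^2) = x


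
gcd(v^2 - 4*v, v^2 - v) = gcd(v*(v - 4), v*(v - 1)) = v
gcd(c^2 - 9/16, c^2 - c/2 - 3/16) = c - 3/4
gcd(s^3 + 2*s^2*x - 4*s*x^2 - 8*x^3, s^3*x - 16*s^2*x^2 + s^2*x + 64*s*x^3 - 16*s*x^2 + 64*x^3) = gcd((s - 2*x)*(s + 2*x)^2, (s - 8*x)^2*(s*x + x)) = 1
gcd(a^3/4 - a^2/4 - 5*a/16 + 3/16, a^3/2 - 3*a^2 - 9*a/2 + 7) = 1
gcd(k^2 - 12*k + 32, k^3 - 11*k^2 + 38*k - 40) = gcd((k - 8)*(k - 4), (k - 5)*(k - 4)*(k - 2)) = k - 4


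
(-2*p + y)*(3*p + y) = -6*p^2 + p*y + y^2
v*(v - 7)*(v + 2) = v^3 - 5*v^2 - 14*v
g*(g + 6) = g^2 + 6*g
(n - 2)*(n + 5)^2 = n^3 + 8*n^2 + 5*n - 50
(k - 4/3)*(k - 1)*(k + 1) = k^3 - 4*k^2/3 - k + 4/3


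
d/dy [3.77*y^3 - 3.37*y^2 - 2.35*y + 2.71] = 11.31*y^2 - 6.74*y - 2.35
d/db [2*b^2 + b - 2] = 4*b + 1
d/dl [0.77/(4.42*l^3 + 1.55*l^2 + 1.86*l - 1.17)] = (-10.2102*l^2 - 2.387*l - 1.4322)/(4.42*l^3 + 1.55*l^2 + 1.86*l - 1.17)^2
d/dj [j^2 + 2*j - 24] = 2*j + 2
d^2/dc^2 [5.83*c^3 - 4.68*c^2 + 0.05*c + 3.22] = 34.98*c - 9.36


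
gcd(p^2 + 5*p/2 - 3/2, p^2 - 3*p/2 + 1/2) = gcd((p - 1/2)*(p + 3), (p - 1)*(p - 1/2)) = p - 1/2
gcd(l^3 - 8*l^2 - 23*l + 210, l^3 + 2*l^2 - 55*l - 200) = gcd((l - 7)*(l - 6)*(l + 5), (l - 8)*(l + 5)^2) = l + 5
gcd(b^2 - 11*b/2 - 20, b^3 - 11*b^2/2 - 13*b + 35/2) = b + 5/2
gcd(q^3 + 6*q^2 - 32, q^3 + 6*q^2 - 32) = q^3 + 6*q^2 - 32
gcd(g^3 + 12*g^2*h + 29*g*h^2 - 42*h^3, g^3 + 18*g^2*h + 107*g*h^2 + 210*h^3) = g^2 + 13*g*h + 42*h^2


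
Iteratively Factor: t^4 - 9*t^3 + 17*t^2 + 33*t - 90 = (t + 2)*(t^3 - 11*t^2 + 39*t - 45) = (t - 3)*(t + 2)*(t^2 - 8*t + 15) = (t - 5)*(t - 3)*(t + 2)*(t - 3)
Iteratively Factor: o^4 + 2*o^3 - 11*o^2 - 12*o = (o - 3)*(o^3 + 5*o^2 + 4*o) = (o - 3)*(o + 4)*(o^2 + o) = (o - 3)*(o + 1)*(o + 4)*(o)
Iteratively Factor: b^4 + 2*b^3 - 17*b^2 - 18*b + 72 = (b + 3)*(b^3 - b^2 - 14*b + 24) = (b - 3)*(b + 3)*(b^2 + 2*b - 8) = (b - 3)*(b - 2)*(b + 3)*(b + 4)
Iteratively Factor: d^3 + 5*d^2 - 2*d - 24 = (d + 3)*(d^2 + 2*d - 8) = (d - 2)*(d + 3)*(d + 4)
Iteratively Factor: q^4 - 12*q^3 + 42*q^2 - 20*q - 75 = (q + 1)*(q^3 - 13*q^2 + 55*q - 75) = (q - 5)*(q + 1)*(q^2 - 8*q + 15) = (q - 5)^2*(q + 1)*(q - 3)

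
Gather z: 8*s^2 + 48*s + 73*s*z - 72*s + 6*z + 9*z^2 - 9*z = 8*s^2 - 24*s + 9*z^2 + z*(73*s - 3)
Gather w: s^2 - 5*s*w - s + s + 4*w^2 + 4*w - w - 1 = s^2 + 4*w^2 + w*(3 - 5*s) - 1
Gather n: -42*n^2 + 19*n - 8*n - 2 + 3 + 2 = -42*n^2 + 11*n + 3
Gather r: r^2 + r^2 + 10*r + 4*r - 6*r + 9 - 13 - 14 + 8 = 2*r^2 + 8*r - 10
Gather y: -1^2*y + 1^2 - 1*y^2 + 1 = -y^2 - y + 2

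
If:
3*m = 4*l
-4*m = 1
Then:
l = -3/16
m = -1/4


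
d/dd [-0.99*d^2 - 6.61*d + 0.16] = -1.98*d - 6.61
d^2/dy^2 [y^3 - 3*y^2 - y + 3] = 6*y - 6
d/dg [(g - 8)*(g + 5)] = 2*g - 3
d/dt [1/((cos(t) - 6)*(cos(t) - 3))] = (2*cos(t) - 9)*sin(t)/((cos(t) - 6)^2*(cos(t) - 3)^2)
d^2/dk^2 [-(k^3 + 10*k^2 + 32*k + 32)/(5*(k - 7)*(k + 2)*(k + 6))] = 2*(-9*k^3 - 174*k^2 - 960*k - 2116)/(5*(k^6 - 3*k^5 - 123*k^4 + 251*k^3 + 5166*k^2 - 5292*k - 74088))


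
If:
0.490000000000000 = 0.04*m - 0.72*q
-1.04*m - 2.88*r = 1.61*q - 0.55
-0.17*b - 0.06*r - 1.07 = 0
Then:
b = -0.352941176470588*r - 6.29411764705882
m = 1.4570831283817 - 2.54992621741269*r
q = -0.141662567634038*r - 0.599606492867683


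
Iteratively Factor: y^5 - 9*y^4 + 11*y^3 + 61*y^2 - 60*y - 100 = (y - 5)*(y^4 - 4*y^3 - 9*y^2 + 16*y + 20) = (y - 5)^2*(y^3 + y^2 - 4*y - 4) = (y - 5)^2*(y - 2)*(y^2 + 3*y + 2) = (y - 5)^2*(y - 2)*(y + 2)*(y + 1)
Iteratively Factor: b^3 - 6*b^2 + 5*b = (b - 5)*(b^2 - b) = b*(b - 5)*(b - 1)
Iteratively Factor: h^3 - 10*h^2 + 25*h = (h - 5)*(h^2 - 5*h) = h*(h - 5)*(h - 5)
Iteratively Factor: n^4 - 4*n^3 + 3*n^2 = (n)*(n^3 - 4*n^2 + 3*n) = n*(n - 1)*(n^2 - 3*n) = n*(n - 3)*(n - 1)*(n)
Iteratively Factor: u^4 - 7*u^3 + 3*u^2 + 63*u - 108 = (u - 3)*(u^3 - 4*u^2 - 9*u + 36) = (u - 3)^2*(u^2 - u - 12) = (u - 3)^2*(u + 3)*(u - 4)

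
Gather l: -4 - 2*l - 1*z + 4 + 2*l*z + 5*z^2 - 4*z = l*(2*z - 2) + 5*z^2 - 5*z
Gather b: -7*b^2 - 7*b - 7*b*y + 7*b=-7*b^2 - 7*b*y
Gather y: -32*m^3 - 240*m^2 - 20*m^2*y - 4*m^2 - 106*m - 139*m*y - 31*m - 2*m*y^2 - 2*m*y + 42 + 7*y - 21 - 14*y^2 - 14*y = -32*m^3 - 244*m^2 - 137*m + y^2*(-2*m - 14) + y*(-20*m^2 - 141*m - 7) + 21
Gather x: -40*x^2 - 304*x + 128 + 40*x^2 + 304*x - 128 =0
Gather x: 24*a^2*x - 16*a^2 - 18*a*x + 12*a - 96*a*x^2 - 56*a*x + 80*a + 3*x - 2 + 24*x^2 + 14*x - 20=-16*a^2 + 92*a + x^2*(24 - 96*a) + x*(24*a^2 - 74*a + 17) - 22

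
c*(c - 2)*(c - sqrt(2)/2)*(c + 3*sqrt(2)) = c^4 - 2*c^3 + 5*sqrt(2)*c^3/2 - 5*sqrt(2)*c^2 - 3*c^2 + 6*c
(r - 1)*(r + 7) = r^2 + 6*r - 7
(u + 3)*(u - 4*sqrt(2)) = u^2 - 4*sqrt(2)*u + 3*u - 12*sqrt(2)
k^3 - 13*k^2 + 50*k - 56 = (k - 7)*(k - 4)*(k - 2)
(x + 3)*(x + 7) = x^2 + 10*x + 21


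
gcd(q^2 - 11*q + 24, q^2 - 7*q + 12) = q - 3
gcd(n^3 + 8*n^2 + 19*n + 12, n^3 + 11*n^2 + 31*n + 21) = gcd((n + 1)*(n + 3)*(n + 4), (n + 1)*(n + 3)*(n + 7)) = n^2 + 4*n + 3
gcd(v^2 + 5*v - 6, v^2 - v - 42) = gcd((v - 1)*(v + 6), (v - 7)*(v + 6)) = v + 6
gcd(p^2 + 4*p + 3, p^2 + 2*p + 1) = p + 1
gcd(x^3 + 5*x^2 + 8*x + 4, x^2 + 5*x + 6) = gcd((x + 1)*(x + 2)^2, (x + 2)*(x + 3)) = x + 2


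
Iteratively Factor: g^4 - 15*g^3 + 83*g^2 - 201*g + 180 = (g - 3)*(g^3 - 12*g^2 + 47*g - 60) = (g - 4)*(g - 3)*(g^2 - 8*g + 15) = (g - 4)*(g - 3)^2*(g - 5)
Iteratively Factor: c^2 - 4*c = (c - 4)*(c)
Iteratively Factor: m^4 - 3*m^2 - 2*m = (m)*(m^3 - 3*m - 2) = m*(m + 1)*(m^2 - m - 2) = m*(m + 1)^2*(m - 2)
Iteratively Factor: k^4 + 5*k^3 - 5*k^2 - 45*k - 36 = (k - 3)*(k^3 + 8*k^2 + 19*k + 12) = (k - 3)*(k + 1)*(k^2 + 7*k + 12) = (k - 3)*(k + 1)*(k + 3)*(k + 4)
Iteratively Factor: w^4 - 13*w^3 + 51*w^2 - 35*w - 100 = (w - 5)*(w^3 - 8*w^2 + 11*w + 20) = (w - 5)*(w - 4)*(w^2 - 4*w - 5) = (w - 5)^2*(w - 4)*(w + 1)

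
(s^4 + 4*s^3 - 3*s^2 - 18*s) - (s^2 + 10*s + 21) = s^4 + 4*s^3 - 4*s^2 - 28*s - 21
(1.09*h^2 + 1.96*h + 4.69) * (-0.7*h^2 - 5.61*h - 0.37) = -0.763*h^4 - 7.4869*h^3 - 14.6819*h^2 - 27.0361*h - 1.7353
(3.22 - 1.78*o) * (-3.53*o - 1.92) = 6.2834*o^2 - 7.949*o - 6.1824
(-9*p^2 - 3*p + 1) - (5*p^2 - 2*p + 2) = -14*p^2 - p - 1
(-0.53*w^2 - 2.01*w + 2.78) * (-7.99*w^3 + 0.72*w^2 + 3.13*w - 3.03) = 4.2347*w^5 + 15.6783*w^4 - 25.3183*w^3 - 2.6838*w^2 + 14.7917*w - 8.4234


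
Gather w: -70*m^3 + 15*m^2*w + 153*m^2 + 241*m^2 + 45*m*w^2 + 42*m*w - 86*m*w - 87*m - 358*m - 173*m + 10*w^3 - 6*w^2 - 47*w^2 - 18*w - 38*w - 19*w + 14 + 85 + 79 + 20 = -70*m^3 + 394*m^2 - 618*m + 10*w^3 + w^2*(45*m - 53) + w*(15*m^2 - 44*m - 75) + 198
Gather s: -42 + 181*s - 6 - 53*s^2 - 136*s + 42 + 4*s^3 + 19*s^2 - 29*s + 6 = 4*s^3 - 34*s^2 + 16*s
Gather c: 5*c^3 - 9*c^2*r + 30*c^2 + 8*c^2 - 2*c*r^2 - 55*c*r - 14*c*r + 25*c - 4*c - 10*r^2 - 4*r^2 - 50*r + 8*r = 5*c^3 + c^2*(38 - 9*r) + c*(-2*r^2 - 69*r + 21) - 14*r^2 - 42*r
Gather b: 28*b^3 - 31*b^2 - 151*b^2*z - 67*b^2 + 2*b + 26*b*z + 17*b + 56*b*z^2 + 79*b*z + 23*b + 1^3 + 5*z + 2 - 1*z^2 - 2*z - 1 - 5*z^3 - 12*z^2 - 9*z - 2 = 28*b^3 + b^2*(-151*z - 98) + b*(56*z^2 + 105*z + 42) - 5*z^3 - 13*z^2 - 6*z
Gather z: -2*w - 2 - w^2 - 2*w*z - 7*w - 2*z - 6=-w^2 - 9*w + z*(-2*w - 2) - 8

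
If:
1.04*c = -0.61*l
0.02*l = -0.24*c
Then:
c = 0.00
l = 0.00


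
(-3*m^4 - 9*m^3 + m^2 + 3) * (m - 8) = -3*m^5 + 15*m^4 + 73*m^3 - 8*m^2 + 3*m - 24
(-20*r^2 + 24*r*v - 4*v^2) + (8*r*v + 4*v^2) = -20*r^2 + 32*r*v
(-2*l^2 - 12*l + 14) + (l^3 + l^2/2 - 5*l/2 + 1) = l^3 - 3*l^2/2 - 29*l/2 + 15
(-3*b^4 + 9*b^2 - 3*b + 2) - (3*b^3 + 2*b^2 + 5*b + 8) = -3*b^4 - 3*b^3 + 7*b^2 - 8*b - 6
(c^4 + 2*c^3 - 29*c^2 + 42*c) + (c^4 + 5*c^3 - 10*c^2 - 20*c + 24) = 2*c^4 + 7*c^3 - 39*c^2 + 22*c + 24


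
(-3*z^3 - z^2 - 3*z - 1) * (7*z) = -21*z^4 - 7*z^3 - 21*z^2 - 7*z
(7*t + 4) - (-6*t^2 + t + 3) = 6*t^2 + 6*t + 1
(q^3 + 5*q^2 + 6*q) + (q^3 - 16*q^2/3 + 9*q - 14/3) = 2*q^3 - q^2/3 + 15*q - 14/3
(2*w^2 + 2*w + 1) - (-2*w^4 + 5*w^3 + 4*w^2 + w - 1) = 2*w^4 - 5*w^3 - 2*w^2 + w + 2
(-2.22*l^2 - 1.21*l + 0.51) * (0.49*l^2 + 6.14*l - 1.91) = -1.0878*l^4 - 14.2237*l^3 - 2.9393*l^2 + 5.4425*l - 0.9741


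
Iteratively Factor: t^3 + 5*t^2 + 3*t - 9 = (t + 3)*(t^2 + 2*t - 3) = (t + 3)^2*(t - 1)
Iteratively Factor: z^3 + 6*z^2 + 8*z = (z)*(z^2 + 6*z + 8) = z*(z + 4)*(z + 2)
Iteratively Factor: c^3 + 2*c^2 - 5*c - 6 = (c + 3)*(c^2 - c - 2) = (c + 1)*(c + 3)*(c - 2)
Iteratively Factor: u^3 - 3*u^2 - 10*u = (u)*(u^2 - 3*u - 10) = u*(u - 5)*(u + 2)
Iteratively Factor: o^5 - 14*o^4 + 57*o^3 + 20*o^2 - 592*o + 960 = (o - 4)*(o^4 - 10*o^3 + 17*o^2 + 88*o - 240) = (o - 4)*(o + 3)*(o^3 - 13*o^2 + 56*o - 80) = (o - 4)^2*(o + 3)*(o^2 - 9*o + 20) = (o - 4)^3*(o + 3)*(o - 5)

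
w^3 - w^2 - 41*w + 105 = (w - 5)*(w - 3)*(w + 7)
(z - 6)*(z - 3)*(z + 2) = z^3 - 7*z^2 + 36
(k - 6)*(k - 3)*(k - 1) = k^3 - 10*k^2 + 27*k - 18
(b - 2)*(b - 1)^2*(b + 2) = b^4 - 2*b^3 - 3*b^2 + 8*b - 4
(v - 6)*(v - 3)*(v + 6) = v^3 - 3*v^2 - 36*v + 108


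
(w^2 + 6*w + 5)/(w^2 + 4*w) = (w^2 + 6*w + 5)/(w*(w + 4))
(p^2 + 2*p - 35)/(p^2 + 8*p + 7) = (p - 5)/(p + 1)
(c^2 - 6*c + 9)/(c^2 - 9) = (c - 3)/(c + 3)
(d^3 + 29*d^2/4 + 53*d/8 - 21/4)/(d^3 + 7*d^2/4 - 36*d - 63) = (d - 1/2)/(d - 6)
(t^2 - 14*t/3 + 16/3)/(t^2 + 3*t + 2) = (3*t^2 - 14*t + 16)/(3*(t^2 + 3*t + 2))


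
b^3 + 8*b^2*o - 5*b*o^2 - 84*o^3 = (b - 3*o)*(b + 4*o)*(b + 7*o)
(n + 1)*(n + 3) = n^2 + 4*n + 3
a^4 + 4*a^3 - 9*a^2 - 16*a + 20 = (a - 2)*(a - 1)*(a + 2)*(a + 5)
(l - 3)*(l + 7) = l^2 + 4*l - 21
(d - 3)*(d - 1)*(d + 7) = d^3 + 3*d^2 - 25*d + 21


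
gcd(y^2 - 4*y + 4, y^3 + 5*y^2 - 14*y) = y - 2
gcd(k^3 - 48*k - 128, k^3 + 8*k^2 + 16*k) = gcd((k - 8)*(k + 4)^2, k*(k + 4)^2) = k^2 + 8*k + 16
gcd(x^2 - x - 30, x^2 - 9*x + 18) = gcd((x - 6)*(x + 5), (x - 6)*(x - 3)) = x - 6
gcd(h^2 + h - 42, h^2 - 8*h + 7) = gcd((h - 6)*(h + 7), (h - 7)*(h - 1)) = 1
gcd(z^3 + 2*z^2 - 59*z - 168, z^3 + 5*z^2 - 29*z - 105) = z^2 + 10*z + 21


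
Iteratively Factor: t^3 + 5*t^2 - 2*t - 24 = (t - 2)*(t^2 + 7*t + 12) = (t - 2)*(t + 4)*(t + 3)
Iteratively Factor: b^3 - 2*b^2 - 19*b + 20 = (b - 5)*(b^2 + 3*b - 4) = (b - 5)*(b - 1)*(b + 4)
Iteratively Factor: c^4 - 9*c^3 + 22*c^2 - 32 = (c + 1)*(c^3 - 10*c^2 + 32*c - 32) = (c - 4)*(c + 1)*(c^2 - 6*c + 8) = (c - 4)^2*(c + 1)*(c - 2)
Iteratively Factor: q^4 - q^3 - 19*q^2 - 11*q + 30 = (q + 3)*(q^3 - 4*q^2 - 7*q + 10) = (q - 5)*(q + 3)*(q^2 + q - 2) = (q - 5)*(q - 1)*(q + 3)*(q + 2)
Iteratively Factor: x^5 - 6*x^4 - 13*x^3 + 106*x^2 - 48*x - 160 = (x + 4)*(x^4 - 10*x^3 + 27*x^2 - 2*x - 40) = (x - 4)*(x + 4)*(x^3 - 6*x^2 + 3*x + 10) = (x - 4)*(x - 2)*(x + 4)*(x^2 - 4*x - 5) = (x - 4)*(x - 2)*(x + 1)*(x + 4)*(x - 5)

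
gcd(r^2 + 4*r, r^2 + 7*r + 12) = r + 4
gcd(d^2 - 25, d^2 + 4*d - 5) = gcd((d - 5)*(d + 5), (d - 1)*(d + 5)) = d + 5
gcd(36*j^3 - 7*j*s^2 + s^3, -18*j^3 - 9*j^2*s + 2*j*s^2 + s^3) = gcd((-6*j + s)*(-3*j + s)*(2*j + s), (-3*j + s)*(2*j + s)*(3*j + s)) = -6*j^2 - j*s + s^2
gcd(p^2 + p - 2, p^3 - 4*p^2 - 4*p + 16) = p + 2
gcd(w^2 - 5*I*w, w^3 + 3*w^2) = w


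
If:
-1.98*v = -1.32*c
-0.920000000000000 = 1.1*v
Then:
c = -1.25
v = -0.84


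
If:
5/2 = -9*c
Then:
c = -5/18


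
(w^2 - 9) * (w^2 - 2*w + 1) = w^4 - 2*w^3 - 8*w^2 + 18*w - 9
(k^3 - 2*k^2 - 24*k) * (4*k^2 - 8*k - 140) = 4*k^5 - 16*k^4 - 220*k^3 + 472*k^2 + 3360*k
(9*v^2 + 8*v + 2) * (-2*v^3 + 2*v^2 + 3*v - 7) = -18*v^5 + 2*v^4 + 39*v^3 - 35*v^2 - 50*v - 14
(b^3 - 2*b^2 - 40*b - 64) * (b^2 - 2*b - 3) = b^5 - 4*b^4 - 39*b^3 + 22*b^2 + 248*b + 192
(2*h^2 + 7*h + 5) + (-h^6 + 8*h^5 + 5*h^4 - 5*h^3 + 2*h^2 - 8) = -h^6 + 8*h^5 + 5*h^4 - 5*h^3 + 4*h^2 + 7*h - 3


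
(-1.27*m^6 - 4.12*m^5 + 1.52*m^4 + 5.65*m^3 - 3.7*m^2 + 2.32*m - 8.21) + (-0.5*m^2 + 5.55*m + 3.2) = -1.27*m^6 - 4.12*m^5 + 1.52*m^4 + 5.65*m^3 - 4.2*m^2 + 7.87*m - 5.01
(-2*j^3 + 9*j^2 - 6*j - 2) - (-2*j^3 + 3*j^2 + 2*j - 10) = 6*j^2 - 8*j + 8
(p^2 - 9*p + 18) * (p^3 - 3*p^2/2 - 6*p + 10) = p^5 - 21*p^4/2 + 51*p^3/2 + 37*p^2 - 198*p + 180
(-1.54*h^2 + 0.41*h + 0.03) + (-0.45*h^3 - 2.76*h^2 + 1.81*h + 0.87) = -0.45*h^3 - 4.3*h^2 + 2.22*h + 0.9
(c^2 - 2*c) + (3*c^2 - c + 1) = 4*c^2 - 3*c + 1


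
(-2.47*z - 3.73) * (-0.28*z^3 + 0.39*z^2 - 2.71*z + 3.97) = 0.6916*z^4 + 0.0810999999999998*z^3 + 5.239*z^2 + 0.302399999999999*z - 14.8081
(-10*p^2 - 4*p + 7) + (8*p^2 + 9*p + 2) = -2*p^2 + 5*p + 9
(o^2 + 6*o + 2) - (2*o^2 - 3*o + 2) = -o^2 + 9*o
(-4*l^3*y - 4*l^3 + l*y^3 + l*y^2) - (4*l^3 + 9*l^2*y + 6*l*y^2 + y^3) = -4*l^3*y - 8*l^3 - 9*l^2*y + l*y^3 - 5*l*y^2 - y^3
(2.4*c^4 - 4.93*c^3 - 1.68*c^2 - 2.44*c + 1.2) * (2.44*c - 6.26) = 5.856*c^5 - 27.0532*c^4 + 26.7626*c^3 + 4.5632*c^2 + 18.2024*c - 7.512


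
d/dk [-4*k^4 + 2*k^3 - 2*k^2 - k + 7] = -16*k^3 + 6*k^2 - 4*k - 1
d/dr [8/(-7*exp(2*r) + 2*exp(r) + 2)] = (112*exp(r) - 16)*exp(r)/(-7*exp(2*r) + 2*exp(r) + 2)^2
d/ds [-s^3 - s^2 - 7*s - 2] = -3*s^2 - 2*s - 7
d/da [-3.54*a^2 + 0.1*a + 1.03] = 0.1 - 7.08*a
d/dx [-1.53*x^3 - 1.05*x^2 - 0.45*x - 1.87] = -4.59*x^2 - 2.1*x - 0.45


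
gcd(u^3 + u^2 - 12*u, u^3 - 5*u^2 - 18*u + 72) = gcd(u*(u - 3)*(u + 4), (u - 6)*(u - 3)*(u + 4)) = u^2 + u - 12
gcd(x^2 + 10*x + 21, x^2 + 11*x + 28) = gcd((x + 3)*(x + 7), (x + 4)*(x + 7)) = x + 7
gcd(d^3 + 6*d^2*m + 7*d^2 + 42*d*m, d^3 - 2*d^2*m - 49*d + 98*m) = d + 7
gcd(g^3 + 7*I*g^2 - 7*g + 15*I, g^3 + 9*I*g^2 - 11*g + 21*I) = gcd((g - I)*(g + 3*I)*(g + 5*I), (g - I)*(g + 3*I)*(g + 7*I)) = g^2 + 2*I*g + 3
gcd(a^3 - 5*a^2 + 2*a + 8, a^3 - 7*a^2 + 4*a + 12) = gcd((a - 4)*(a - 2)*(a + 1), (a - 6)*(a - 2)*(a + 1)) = a^2 - a - 2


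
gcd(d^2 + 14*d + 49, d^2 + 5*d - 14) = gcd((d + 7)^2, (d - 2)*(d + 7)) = d + 7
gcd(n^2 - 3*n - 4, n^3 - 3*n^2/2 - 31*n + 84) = n - 4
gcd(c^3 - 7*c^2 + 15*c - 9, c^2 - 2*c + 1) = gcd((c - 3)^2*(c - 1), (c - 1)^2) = c - 1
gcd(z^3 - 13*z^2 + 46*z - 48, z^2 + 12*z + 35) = 1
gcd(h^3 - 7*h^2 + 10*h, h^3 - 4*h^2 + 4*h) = h^2 - 2*h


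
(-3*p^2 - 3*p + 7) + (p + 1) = -3*p^2 - 2*p + 8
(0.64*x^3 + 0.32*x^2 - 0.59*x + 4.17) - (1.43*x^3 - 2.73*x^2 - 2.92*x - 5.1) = -0.79*x^3 + 3.05*x^2 + 2.33*x + 9.27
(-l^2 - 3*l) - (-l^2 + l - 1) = 1 - 4*l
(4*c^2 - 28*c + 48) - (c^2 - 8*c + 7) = 3*c^2 - 20*c + 41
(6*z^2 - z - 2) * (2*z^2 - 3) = 12*z^4 - 2*z^3 - 22*z^2 + 3*z + 6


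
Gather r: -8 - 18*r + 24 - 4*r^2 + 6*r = -4*r^2 - 12*r + 16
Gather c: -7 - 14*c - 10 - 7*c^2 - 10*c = -7*c^2 - 24*c - 17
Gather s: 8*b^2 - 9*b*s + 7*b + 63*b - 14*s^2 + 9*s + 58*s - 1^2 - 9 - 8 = 8*b^2 + 70*b - 14*s^2 + s*(67 - 9*b) - 18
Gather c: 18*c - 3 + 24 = 18*c + 21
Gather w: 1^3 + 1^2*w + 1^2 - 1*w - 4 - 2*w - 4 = -2*w - 6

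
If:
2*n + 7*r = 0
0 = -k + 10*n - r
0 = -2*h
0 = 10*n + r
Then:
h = 0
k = 0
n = 0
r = 0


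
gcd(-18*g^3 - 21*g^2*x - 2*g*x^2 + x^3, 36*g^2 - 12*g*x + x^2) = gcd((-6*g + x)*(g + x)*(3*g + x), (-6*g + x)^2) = -6*g + x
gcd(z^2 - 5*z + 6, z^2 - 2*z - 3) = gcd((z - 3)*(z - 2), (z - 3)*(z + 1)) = z - 3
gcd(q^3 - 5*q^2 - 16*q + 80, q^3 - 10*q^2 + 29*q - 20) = q^2 - 9*q + 20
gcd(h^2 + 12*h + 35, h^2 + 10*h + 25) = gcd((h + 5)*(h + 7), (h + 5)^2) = h + 5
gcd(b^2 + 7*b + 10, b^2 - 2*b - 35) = b + 5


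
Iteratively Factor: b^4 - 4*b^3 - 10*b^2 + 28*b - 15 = (b - 1)*(b^3 - 3*b^2 - 13*b + 15) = (b - 5)*(b - 1)*(b^2 + 2*b - 3) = (b - 5)*(b - 1)*(b + 3)*(b - 1)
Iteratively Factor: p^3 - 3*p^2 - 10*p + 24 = (p - 2)*(p^2 - p - 12) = (p - 4)*(p - 2)*(p + 3)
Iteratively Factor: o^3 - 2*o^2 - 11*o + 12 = (o + 3)*(o^2 - 5*o + 4) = (o - 1)*(o + 3)*(o - 4)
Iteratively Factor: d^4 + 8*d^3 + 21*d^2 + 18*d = (d + 2)*(d^3 + 6*d^2 + 9*d) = (d + 2)*(d + 3)*(d^2 + 3*d) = (d + 2)*(d + 3)^2*(d)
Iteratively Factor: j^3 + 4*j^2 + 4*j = (j + 2)*(j^2 + 2*j) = (j + 2)^2*(j)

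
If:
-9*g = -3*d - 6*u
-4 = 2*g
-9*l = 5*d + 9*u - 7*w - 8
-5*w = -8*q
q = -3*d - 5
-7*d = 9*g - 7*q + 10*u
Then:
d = 13/23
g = -2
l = -9263/2070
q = -154/23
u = -151/46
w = -1232/115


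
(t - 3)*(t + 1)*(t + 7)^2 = t^4 + 12*t^3 + 18*t^2 - 140*t - 147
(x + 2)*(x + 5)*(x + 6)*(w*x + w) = w*x^4 + 14*w*x^3 + 65*w*x^2 + 112*w*x + 60*w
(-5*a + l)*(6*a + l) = -30*a^2 + a*l + l^2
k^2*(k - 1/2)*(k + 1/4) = k^4 - k^3/4 - k^2/8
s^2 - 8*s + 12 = (s - 6)*(s - 2)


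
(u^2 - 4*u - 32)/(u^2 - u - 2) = (-u^2 + 4*u + 32)/(-u^2 + u + 2)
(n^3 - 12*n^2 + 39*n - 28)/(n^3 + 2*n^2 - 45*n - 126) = (n^2 - 5*n + 4)/(n^2 + 9*n + 18)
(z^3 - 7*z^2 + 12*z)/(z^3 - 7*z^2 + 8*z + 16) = z*(z - 3)/(z^2 - 3*z - 4)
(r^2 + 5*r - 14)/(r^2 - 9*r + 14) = (r + 7)/(r - 7)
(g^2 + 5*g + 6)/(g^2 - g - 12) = (g + 2)/(g - 4)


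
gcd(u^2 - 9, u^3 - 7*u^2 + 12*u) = u - 3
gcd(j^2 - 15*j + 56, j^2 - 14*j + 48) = j - 8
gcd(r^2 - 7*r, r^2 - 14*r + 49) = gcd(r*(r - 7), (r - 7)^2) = r - 7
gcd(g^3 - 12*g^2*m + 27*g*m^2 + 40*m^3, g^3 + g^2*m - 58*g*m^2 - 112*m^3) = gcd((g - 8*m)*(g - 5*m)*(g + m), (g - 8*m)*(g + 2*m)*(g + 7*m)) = g - 8*m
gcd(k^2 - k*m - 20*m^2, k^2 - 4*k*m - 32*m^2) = k + 4*m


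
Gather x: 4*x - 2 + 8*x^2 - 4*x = 8*x^2 - 2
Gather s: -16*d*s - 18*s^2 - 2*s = -18*s^2 + s*(-16*d - 2)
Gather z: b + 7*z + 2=b + 7*z + 2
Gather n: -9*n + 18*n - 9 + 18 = 9*n + 9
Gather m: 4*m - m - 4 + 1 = 3*m - 3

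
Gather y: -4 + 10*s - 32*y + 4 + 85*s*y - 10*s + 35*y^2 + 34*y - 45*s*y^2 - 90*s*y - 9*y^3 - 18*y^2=-9*y^3 + y^2*(17 - 45*s) + y*(2 - 5*s)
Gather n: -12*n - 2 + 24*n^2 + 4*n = 24*n^2 - 8*n - 2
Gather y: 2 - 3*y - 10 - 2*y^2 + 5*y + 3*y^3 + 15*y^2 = 3*y^3 + 13*y^2 + 2*y - 8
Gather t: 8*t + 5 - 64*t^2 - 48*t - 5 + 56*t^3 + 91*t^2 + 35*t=56*t^3 + 27*t^2 - 5*t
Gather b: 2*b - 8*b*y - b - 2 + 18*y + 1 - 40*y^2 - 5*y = b*(1 - 8*y) - 40*y^2 + 13*y - 1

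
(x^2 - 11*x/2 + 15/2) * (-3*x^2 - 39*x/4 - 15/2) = -3*x^4 + 27*x^3/4 + 189*x^2/8 - 255*x/8 - 225/4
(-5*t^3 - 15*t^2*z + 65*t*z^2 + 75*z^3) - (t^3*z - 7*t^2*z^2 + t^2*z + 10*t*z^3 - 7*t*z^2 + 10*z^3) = -t^3*z - 5*t^3 + 7*t^2*z^2 - 16*t^2*z - 10*t*z^3 + 72*t*z^2 + 65*z^3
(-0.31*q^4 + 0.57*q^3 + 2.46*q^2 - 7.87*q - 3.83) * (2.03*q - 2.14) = -0.6293*q^5 + 1.8205*q^4 + 3.774*q^3 - 21.2405*q^2 + 9.0669*q + 8.1962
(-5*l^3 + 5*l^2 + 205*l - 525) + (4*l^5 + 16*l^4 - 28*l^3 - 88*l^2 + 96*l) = 4*l^5 + 16*l^4 - 33*l^3 - 83*l^2 + 301*l - 525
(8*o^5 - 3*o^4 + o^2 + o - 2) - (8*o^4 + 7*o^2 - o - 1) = 8*o^5 - 11*o^4 - 6*o^2 + 2*o - 1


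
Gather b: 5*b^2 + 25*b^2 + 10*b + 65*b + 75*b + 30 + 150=30*b^2 + 150*b + 180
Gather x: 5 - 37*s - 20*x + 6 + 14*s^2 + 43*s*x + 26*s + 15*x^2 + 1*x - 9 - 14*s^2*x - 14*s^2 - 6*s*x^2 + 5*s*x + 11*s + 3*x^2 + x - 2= x^2*(18 - 6*s) + x*(-14*s^2 + 48*s - 18)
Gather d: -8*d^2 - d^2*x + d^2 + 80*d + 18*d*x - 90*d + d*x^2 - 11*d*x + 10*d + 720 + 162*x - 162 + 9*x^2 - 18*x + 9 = d^2*(-x - 7) + d*(x^2 + 7*x) + 9*x^2 + 144*x + 567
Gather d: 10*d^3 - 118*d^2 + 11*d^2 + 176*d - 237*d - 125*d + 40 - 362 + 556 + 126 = 10*d^3 - 107*d^2 - 186*d + 360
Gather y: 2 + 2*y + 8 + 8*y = 10*y + 10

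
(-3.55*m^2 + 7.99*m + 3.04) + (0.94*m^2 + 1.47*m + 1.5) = -2.61*m^2 + 9.46*m + 4.54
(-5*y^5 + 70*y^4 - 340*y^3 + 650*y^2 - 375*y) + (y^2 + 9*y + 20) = -5*y^5 + 70*y^4 - 340*y^3 + 651*y^2 - 366*y + 20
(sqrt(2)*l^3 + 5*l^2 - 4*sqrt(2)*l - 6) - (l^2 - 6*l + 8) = sqrt(2)*l^3 + 4*l^2 - 4*sqrt(2)*l + 6*l - 14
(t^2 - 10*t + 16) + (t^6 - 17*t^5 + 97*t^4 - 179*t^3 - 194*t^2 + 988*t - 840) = t^6 - 17*t^5 + 97*t^4 - 179*t^3 - 193*t^2 + 978*t - 824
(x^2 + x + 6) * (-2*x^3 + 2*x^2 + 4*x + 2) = -2*x^5 - 6*x^3 + 18*x^2 + 26*x + 12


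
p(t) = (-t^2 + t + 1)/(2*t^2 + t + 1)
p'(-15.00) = 0.00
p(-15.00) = -0.55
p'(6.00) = -0.02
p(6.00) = -0.37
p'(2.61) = -0.12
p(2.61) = -0.19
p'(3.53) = -0.07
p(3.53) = -0.27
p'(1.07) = -0.52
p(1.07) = 0.21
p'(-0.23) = 1.59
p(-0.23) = 0.82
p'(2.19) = -0.17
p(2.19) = -0.13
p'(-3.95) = -0.03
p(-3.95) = -0.66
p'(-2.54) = -0.03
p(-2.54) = -0.70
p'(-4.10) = -0.03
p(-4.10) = -0.65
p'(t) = (1 - 2*t)/(2*t^2 + t + 1) + (-4*t - 1)*(-t^2 + t + 1)/(2*t^2 + t + 1)^2 = 3*t*(-t - 2)/(4*t^4 + 4*t^3 + 5*t^2 + 2*t + 1)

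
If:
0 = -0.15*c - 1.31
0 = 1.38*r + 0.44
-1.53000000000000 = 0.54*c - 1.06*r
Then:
No Solution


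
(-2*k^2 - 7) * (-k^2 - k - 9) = 2*k^4 + 2*k^3 + 25*k^2 + 7*k + 63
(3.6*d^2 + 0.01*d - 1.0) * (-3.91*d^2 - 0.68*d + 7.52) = -14.076*d^4 - 2.4871*d^3 + 30.9752*d^2 + 0.7552*d - 7.52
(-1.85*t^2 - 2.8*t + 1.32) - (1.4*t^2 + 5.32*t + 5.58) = -3.25*t^2 - 8.12*t - 4.26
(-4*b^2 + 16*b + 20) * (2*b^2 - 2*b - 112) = -8*b^4 + 40*b^3 + 456*b^2 - 1832*b - 2240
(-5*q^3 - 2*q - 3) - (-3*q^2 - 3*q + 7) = -5*q^3 + 3*q^2 + q - 10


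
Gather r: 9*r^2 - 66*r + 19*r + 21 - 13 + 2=9*r^2 - 47*r + 10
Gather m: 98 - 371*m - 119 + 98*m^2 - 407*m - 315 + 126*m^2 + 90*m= 224*m^2 - 688*m - 336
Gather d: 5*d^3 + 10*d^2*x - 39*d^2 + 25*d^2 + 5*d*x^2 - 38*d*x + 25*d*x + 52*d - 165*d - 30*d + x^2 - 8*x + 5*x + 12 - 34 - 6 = 5*d^3 + d^2*(10*x - 14) + d*(5*x^2 - 13*x - 143) + x^2 - 3*x - 28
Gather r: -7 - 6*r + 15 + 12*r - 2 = 6*r + 6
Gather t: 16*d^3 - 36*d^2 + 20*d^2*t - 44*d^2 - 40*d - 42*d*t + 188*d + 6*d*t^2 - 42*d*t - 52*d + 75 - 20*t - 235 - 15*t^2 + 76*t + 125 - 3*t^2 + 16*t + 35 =16*d^3 - 80*d^2 + 96*d + t^2*(6*d - 18) + t*(20*d^2 - 84*d + 72)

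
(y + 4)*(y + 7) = y^2 + 11*y + 28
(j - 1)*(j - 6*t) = j^2 - 6*j*t - j + 6*t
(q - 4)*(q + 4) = q^2 - 16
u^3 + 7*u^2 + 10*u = u*(u + 2)*(u + 5)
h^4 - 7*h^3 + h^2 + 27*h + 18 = (h - 6)*(h - 3)*(h + 1)^2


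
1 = 1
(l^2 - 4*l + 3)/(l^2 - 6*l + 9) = (l - 1)/(l - 3)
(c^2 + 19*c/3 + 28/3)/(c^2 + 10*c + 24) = (c + 7/3)/(c + 6)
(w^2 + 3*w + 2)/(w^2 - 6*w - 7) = (w + 2)/(w - 7)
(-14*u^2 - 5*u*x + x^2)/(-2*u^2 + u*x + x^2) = (-7*u + x)/(-u + x)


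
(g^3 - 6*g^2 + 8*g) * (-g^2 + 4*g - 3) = -g^5 + 10*g^4 - 35*g^3 + 50*g^2 - 24*g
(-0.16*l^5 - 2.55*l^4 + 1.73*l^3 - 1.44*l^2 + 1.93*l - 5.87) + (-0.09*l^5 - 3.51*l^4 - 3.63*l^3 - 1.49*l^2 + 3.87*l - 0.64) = -0.25*l^5 - 6.06*l^4 - 1.9*l^3 - 2.93*l^2 + 5.8*l - 6.51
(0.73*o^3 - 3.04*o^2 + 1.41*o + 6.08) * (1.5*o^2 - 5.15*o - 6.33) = 1.095*o^5 - 8.3195*o^4 + 13.1501*o^3 + 21.1017*o^2 - 40.2373*o - 38.4864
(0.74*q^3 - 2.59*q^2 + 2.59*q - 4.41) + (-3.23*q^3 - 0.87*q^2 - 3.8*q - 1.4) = -2.49*q^3 - 3.46*q^2 - 1.21*q - 5.81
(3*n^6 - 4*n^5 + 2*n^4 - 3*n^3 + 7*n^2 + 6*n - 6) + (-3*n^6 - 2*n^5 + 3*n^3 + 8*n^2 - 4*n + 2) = -6*n^5 + 2*n^4 + 15*n^2 + 2*n - 4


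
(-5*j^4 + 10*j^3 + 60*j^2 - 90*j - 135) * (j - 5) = -5*j^5 + 35*j^4 + 10*j^3 - 390*j^2 + 315*j + 675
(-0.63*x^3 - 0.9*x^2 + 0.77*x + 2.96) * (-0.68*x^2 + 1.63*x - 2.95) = 0.4284*x^5 - 0.4149*x^4 - 0.1321*x^3 + 1.8973*x^2 + 2.5533*x - 8.732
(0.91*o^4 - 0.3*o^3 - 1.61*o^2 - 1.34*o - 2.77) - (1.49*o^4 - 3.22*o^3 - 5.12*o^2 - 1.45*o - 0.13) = -0.58*o^4 + 2.92*o^3 + 3.51*o^2 + 0.11*o - 2.64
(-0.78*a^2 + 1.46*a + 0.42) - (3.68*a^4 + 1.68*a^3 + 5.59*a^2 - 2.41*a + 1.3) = -3.68*a^4 - 1.68*a^3 - 6.37*a^2 + 3.87*a - 0.88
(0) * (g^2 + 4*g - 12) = 0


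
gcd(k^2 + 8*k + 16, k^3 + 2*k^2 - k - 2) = 1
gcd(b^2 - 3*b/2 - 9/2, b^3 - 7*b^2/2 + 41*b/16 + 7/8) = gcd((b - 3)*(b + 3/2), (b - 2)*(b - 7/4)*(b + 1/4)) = 1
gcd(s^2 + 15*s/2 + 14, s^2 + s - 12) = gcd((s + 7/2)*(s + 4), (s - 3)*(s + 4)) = s + 4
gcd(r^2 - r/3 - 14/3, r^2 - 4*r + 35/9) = r - 7/3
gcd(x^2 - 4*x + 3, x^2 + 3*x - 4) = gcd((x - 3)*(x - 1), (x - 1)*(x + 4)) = x - 1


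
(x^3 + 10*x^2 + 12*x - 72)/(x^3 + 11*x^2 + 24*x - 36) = (x - 2)/(x - 1)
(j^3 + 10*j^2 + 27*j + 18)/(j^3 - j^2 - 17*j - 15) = (j + 6)/(j - 5)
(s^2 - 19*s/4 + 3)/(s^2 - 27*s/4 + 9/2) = (s - 4)/(s - 6)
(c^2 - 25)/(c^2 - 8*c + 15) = (c + 5)/(c - 3)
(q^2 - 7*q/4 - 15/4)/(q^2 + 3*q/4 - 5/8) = 2*(q - 3)/(2*q - 1)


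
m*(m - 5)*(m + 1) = m^3 - 4*m^2 - 5*m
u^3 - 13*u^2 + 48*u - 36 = (u - 6)^2*(u - 1)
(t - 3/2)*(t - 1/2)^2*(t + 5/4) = t^4 - 5*t^3/4 - 11*t^2/8 + 29*t/16 - 15/32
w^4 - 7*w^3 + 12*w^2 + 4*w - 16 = (w - 4)*(w - 2)^2*(w + 1)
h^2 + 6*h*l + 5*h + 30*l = (h + 5)*(h + 6*l)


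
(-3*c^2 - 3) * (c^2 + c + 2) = -3*c^4 - 3*c^3 - 9*c^2 - 3*c - 6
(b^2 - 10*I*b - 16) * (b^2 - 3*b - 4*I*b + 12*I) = b^4 - 3*b^3 - 14*I*b^3 - 56*b^2 + 42*I*b^2 + 168*b + 64*I*b - 192*I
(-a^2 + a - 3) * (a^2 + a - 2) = -a^4 - 5*a + 6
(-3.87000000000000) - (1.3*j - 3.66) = -1.3*j - 0.21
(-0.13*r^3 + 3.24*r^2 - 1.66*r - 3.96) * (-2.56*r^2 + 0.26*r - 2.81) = 0.3328*r^5 - 8.3282*r^4 + 5.4573*r^3 + 0.601600000000001*r^2 + 3.635*r + 11.1276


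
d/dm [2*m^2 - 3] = 4*m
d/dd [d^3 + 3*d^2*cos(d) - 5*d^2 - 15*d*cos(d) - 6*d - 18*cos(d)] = -3*d^2*sin(d) + 3*d^2 + 15*d*sin(d) + 6*d*cos(d) - 10*d + 18*sin(d) - 15*cos(d) - 6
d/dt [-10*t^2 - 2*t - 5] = -20*t - 2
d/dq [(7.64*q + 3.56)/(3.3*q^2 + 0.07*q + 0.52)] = (-25.212*q^2 - 23.496*q + 3.7236)/(10.89*q^4 + 0.462*q^3 + 3.4369*q^2 + 0.0728*q + 0.2704)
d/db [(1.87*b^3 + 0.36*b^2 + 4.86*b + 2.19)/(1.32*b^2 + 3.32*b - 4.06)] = (2.4684*b^4 + 12.4168*b^3 - 27.9966*b^2 - 8.7048*b - 27.0024)/(1.7424*b^4 + 8.7648*b^3 + 0.304*b^2 - 26.9584*b + 16.4836)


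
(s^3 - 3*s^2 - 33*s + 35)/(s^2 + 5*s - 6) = (s^2 - 2*s - 35)/(s + 6)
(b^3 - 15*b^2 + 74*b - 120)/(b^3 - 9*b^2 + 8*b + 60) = (b - 4)/(b + 2)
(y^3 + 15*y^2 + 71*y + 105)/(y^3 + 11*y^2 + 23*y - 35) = (y + 3)/(y - 1)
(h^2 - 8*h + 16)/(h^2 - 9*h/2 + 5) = 2*(h^2 - 8*h + 16)/(2*h^2 - 9*h + 10)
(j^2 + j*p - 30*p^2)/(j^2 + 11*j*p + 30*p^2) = (j - 5*p)/(j + 5*p)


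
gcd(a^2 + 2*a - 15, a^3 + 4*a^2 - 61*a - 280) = a + 5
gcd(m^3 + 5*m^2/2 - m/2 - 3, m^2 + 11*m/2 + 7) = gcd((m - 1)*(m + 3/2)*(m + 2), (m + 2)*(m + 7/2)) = m + 2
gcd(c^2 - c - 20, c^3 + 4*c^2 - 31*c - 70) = c - 5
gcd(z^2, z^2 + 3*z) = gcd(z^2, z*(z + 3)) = z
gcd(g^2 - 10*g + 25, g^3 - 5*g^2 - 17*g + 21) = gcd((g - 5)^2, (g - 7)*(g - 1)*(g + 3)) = 1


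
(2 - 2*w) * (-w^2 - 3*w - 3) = 2*w^3 + 4*w^2 - 6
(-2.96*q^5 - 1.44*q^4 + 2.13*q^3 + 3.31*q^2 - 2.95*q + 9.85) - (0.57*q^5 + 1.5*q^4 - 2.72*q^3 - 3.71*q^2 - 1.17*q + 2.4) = -3.53*q^5 - 2.94*q^4 + 4.85*q^3 + 7.02*q^2 - 1.78*q + 7.45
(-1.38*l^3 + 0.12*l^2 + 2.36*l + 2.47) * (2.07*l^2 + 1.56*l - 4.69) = -2.8566*l^5 - 1.9044*l^4 + 11.5446*l^3 + 8.2317*l^2 - 7.2152*l - 11.5843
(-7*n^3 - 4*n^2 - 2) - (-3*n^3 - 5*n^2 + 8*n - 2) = -4*n^3 + n^2 - 8*n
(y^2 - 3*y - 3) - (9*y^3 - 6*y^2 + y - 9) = -9*y^3 + 7*y^2 - 4*y + 6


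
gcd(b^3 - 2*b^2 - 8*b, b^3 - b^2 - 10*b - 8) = b^2 - 2*b - 8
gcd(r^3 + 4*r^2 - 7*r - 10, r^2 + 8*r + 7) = r + 1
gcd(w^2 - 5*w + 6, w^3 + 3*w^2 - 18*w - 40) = 1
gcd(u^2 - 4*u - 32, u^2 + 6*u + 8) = u + 4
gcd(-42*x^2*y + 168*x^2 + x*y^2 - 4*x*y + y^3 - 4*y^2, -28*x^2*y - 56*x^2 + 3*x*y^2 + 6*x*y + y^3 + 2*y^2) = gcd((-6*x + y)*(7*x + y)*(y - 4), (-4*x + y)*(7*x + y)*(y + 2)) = 7*x + y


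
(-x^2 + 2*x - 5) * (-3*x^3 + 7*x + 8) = 3*x^5 - 6*x^4 + 8*x^3 + 6*x^2 - 19*x - 40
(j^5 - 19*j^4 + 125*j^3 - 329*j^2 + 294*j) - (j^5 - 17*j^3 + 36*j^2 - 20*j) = -19*j^4 + 142*j^3 - 365*j^2 + 314*j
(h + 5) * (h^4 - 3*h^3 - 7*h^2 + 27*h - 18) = h^5 + 2*h^4 - 22*h^3 - 8*h^2 + 117*h - 90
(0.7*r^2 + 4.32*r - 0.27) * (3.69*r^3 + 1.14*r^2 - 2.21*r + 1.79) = 2.583*r^5 + 16.7388*r^4 + 2.3815*r^3 - 8.602*r^2 + 8.3295*r - 0.4833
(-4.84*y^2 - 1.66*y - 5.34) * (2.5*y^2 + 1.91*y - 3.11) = -12.1*y^4 - 13.3944*y^3 - 1.4682*y^2 - 5.0368*y + 16.6074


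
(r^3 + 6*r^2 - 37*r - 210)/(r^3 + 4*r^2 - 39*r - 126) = (r + 5)/(r + 3)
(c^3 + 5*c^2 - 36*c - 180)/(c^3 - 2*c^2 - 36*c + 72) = (c + 5)/(c - 2)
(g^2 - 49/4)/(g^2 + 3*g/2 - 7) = (g - 7/2)/(g - 2)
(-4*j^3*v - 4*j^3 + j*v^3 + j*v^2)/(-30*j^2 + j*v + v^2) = j*(-4*j^2*v - 4*j^2 + v^3 + v^2)/(-30*j^2 + j*v + v^2)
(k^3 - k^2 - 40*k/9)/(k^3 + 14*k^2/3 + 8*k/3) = (9*k^2 - 9*k - 40)/(3*(3*k^2 + 14*k + 8))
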